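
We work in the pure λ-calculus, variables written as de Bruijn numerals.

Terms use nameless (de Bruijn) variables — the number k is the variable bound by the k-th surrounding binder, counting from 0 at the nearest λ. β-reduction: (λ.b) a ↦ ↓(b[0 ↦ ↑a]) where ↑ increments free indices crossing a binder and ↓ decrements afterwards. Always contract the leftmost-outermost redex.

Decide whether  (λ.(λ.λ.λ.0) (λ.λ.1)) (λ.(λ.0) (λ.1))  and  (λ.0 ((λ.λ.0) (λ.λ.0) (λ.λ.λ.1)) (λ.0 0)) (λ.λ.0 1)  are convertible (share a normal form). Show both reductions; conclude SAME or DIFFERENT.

Term A:
  start: (λ.(λ.λ.λ.0) (λ.λ.1)) (λ.(λ.0) (λ.1))
  step 1: (λ.λ.λ.0) (λ.λ.1)
  step 2: λ.λ.0

Term B:
  start: (λ.0 ((λ.λ.0) (λ.λ.0) (λ.λ.λ.1)) (λ.0 0)) (λ.λ.0 1)
  step 1: (λ.λ.0 1) ((λ.λ.0) (λ.λ.0) (λ.λ.λ.1)) (λ.0 0)
  step 2: (λ.0 ((λ.λ.0) (λ.λ.0) (λ.λ.λ.1))) (λ.0 0)
  step 3: (λ.0 0) ((λ.λ.0) (λ.λ.0) (λ.λ.λ.1))
  step 4: (λ.λ.0) (λ.λ.0) (λ.λ.λ.1) ((λ.λ.0) (λ.λ.0) (λ.λ.λ.1))
  step 5: (λ.0) (λ.λ.λ.1) ((λ.λ.0) (λ.λ.0) (λ.λ.λ.1))
  step 6: (λ.λ.λ.1) ((λ.λ.0) (λ.λ.0) (λ.λ.λ.1))
  step 7: λ.λ.1

Answer: DIFFERENT — A ⇓ λ.λ.0, B ⇓ λ.λ.1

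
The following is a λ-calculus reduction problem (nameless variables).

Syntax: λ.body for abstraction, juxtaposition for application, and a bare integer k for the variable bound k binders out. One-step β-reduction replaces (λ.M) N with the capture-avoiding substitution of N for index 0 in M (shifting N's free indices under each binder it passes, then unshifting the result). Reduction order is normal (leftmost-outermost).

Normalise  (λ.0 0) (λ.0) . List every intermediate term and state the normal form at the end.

  start: (λ.0 0) (λ.0)
  step 1: (λ.0) (λ.0)
  step 2: λ.0

Answer: normal form = λ.0  (in 2 steps)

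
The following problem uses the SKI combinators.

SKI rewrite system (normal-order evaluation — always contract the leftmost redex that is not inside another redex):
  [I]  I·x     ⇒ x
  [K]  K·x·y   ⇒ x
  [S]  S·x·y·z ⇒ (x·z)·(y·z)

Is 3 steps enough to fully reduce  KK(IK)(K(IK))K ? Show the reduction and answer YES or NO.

Answer: YES — reaches normal form KK in 3 ≤ 3 steps

Reduction:
  start: KK(IK)(K(IK))K
  [1] K(K(IK))K
  [2] K(IK)
  [3] KK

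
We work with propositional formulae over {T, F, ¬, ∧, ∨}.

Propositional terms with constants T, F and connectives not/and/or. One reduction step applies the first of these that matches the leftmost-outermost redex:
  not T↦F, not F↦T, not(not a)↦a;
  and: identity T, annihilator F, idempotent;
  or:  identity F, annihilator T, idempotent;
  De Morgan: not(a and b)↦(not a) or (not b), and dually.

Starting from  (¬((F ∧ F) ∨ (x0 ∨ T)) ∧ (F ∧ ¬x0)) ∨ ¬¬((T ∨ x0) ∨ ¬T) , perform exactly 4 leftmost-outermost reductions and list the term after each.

Answer: after 4 steps: ((T ∧ ¬(x0 ∨ T)) ∧ (F ∧ ¬x0)) ∨ ¬¬((T ∨ x0) ∨ ¬T)

Derivation:
  start: (¬((F ∧ F) ∨ (x0 ∨ T)) ∧ (F ∧ ¬x0)) ∨ ¬¬((T ∨ x0) ∨ ¬T)
  [1] ((¬(F ∧ F) ∧ ¬(x0 ∨ T)) ∧ (F ∧ ¬x0)) ∨ ¬¬((T ∨ x0) ∨ ¬T)
  [2] (((¬F ∨ ¬F) ∧ ¬(x0 ∨ T)) ∧ (F ∧ ¬x0)) ∨ ¬¬((T ∨ x0) ∨ ¬T)
  [3] ((¬F ∧ ¬(x0 ∨ T)) ∧ (F ∧ ¬x0)) ∨ ¬¬((T ∨ x0) ∨ ¬T)
  [4] ((T ∧ ¬(x0 ∨ T)) ∧ (F ∧ ¬x0)) ∨ ¬¬((T ∨ x0) ∨ ¬T)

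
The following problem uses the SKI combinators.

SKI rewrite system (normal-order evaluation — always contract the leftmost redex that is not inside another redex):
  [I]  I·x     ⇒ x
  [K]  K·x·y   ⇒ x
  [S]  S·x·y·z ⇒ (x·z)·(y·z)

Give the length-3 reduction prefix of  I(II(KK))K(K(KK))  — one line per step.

  start: I(II(KK))K(K(KK))
  step 1: II(KK)K(K(KK))
  step 2: I(KK)K(K(KK))
  step 3: KKK(K(KK))

Answer: after 3 steps: KKK(K(KK))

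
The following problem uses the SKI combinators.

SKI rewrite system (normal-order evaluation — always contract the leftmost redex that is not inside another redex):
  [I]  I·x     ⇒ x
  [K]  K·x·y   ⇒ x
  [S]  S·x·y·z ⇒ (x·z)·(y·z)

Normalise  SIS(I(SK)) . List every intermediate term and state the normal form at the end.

Answer: normal form = SK(S(SK))  (in 4 steps)

Working:
  start: SIS(I(SK))
  →1  I(I(SK))(S(I(SK)))
  →2  I(SK)(S(I(SK)))
  →3  SK(S(I(SK)))
  →4  SK(S(SK))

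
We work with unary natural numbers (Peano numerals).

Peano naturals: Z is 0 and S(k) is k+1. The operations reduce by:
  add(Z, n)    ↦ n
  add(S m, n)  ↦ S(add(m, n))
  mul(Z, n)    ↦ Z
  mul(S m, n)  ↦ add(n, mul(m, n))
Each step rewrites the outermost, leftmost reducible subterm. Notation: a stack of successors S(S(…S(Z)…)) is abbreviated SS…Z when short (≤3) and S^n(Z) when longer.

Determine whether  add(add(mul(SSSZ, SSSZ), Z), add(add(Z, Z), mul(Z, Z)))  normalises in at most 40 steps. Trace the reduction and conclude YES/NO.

Answer: YES — reaches normal form S^9(Z) in 39 ≤ 40 steps

Derivation:
  start: add(add(mul(SSSZ, SSSZ), Z), add(add(Z, Z), mul(Z, Z)))
  step 1: add(add(add(SSSZ, mul(SSZ, SSSZ)), Z), add(add(Z, Z), mul(Z, Z)))
  step 2: add(add(S(add(SSZ, mul(SSZ, SSSZ))), Z), add(add(Z, Z), mul(Z, Z)))
  step 3: add(S(add(add(SSZ, mul(SSZ, SSSZ)), Z)), add(add(Z, Z), mul(Z, Z)))
  step 4: S(add(add(add(SSZ, mul(SSZ, SSSZ)), Z), add(add(Z, Z), mul(Z, Z))))
  step 5: S(add(add(S(add(SZ, mul(SSZ, SSSZ))), Z), add(add(Z, Z), mul(Z, Z))))
  step 6: S(add(S(add(add(SZ, mul(SSZ, SSSZ)), Z)), add(add(Z, Z), mul(Z, Z))))
  step 7: S(S(add(add(add(SZ, mul(SSZ, SSSZ)), Z), add(add(Z, Z), mul(Z, Z)))))
  step 8: S(S(add(add(S(add(Z, mul(SSZ, SSSZ))), Z), add(add(Z, Z), mul(Z, Z)))))
  step 9: S(S(add(S(add(add(Z, mul(SSZ, SSSZ)), Z)), add(add(Z, Z), mul(Z, Z)))))
  step 10: S(S(S(add(add(add(Z, mul(SSZ, SSSZ)), Z), add(add(Z, Z), mul(Z, Z))))))
  step 11: S(S(S(add(add(mul(SSZ, SSSZ), Z), add(add(Z, Z), mul(Z, Z))))))
  step 12: S(S(S(add(add(add(SSSZ, mul(SZ, SSSZ)), Z), add(add(Z, Z), mul(Z, Z))))))
  step 13: S(S(S(add(add(S(add(SSZ, mul(SZ, SSSZ))), Z), add(add(Z, Z), mul(Z, Z))))))
  step 14: S(S(S(add(S(add(add(SSZ, mul(SZ, SSSZ)), Z)), add(add(Z, Z), mul(Z, Z))))))
  step 15: S(S(S(S(add(add(add(SSZ, mul(SZ, SSSZ)), Z), add(add(Z, Z), mul(Z, Z)))))))
  step 16: S(S(S(S(add(add(S(add(SZ, mul(SZ, SSSZ))), Z), add(add(Z, Z), mul(Z, Z)))))))
  step 17: S(S(S(S(add(S(add(add(SZ, mul(SZ, SSSZ)), Z)), add(add(Z, Z), mul(Z, Z)))))))
  step 18: S(S(S(S(S(add(add(add(SZ, mul(SZ, SSSZ)), Z), add(add(Z, Z), mul(Z, Z))))))))
  step 19: S(S(S(S(S(add(add(S(add(Z, mul(SZ, SSSZ))), Z), add(add(Z, Z), mul(Z, Z))))))))
  step 20: S(S(S(S(S(add(S(add(add(Z, mul(SZ, SSSZ)), Z)), add(add(Z, Z), mul(Z, Z))))))))
  step 21: S(S(S(S(S(S(add(add(add(Z, mul(SZ, SSSZ)), Z), add(add(Z, Z), mul(Z, Z)))))))))
  step 22: S(S(S(S(S(S(add(add(mul(SZ, SSSZ), Z), add(add(Z, Z), mul(Z, Z)))))))))
  step 23: S(S(S(S(S(S(add(add(add(SSSZ, mul(Z, SSSZ)), Z), add(add(Z, Z), mul(Z, Z)))))))))
  step 24: S(S(S(S(S(S(add(add(S(add(SSZ, mul(Z, SSSZ))), Z), add(add(Z, Z), mul(Z, Z)))))))))
  step 25: S(S(S(S(S(S(add(S(add(add(SSZ, mul(Z, SSSZ)), Z)), add(add(Z, Z), mul(Z, Z)))))))))
  step 26: S(S(S(S(S(S(S(add(add(add(SSZ, mul(Z, SSSZ)), Z), add(add(Z, Z), mul(Z, Z))))))))))
  step 27: S(S(S(S(S(S(S(add(add(S(add(SZ, mul(Z, SSSZ))), Z), add(add(Z, Z), mul(Z, Z))))))))))
  step 28: S(S(S(S(S(S(S(add(S(add(add(SZ, mul(Z, SSSZ)), Z)), add(add(Z, Z), mul(Z, Z))))))))))
  step 29: S(S(S(S(S(S(S(S(add(add(add(SZ, mul(Z, SSSZ)), Z), add(add(Z, Z), mul(Z, Z)))))))))))
  step 30: S(S(S(S(S(S(S(S(add(add(S(add(Z, mul(Z, SSSZ))), Z), add(add(Z, Z), mul(Z, Z)))))))))))
  step 31: S(S(S(S(S(S(S(S(add(S(add(add(Z, mul(Z, SSSZ)), Z)), add(add(Z, Z), mul(Z, Z)))))))))))
  step 32: S(S(S(S(S(S(S(S(S(add(add(add(Z, mul(Z, SSSZ)), Z), add(add(Z, Z), mul(Z, Z))))))))))))
  step 33: S(S(S(S(S(S(S(S(S(add(add(mul(Z, SSSZ), Z), add(add(Z, Z), mul(Z, Z))))))))))))
  step 34: S(S(S(S(S(S(S(S(S(add(add(Z, Z), add(add(Z, Z), mul(Z, Z))))))))))))
  step 35: S(S(S(S(S(S(S(S(S(add(Z, add(add(Z, Z), mul(Z, Z))))))))))))
  step 36: S(S(S(S(S(S(S(S(S(add(add(Z, Z), mul(Z, Z)))))))))))
  step 37: S(S(S(S(S(S(S(S(S(add(Z, mul(Z, Z)))))))))))
  step 38: S(S(S(S(S(S(S(S(S(mul(Z, Z))))))))))
  step 39: S^9(Z)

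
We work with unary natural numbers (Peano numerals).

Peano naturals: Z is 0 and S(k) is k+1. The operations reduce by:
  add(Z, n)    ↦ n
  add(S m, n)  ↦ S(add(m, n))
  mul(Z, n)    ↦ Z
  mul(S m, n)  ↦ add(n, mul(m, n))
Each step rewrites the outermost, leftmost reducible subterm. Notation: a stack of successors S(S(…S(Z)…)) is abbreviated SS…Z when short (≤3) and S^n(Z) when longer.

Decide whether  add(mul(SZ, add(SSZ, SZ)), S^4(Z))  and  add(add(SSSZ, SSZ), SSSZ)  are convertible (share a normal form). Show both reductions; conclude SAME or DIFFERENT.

Term A:
  start: add(mul(SZ, add(SSZ, SZ)), S^4(Z))
  [1] add(add(add(SSZ, SZ), mul(Z, add(SSZ, SZ))), S^4(Z))
  [2] add(add(S(add(SZ, SZ)), mul(Z, add(SSZ, SZ))), S^4(Z))
  [3] add(S(add(add(SZ, SZ), mul(Z, add(SSZ, SZ)))), S^4(Z))
  [4] S(add(add(add(SZ, SZ), mul(Z, add(SSZ, SZ))), S^4(Z)))
  [5] S(add(add(S(add(Z, SZ)), mul(Z, add(SSZ, SZ))), S^4(Z)))
  [6] S(add(S(add(add(Z, SZ), mul(Z, add(SSZ, SZ)))), S^4(Z)))
  [7] S(S(add(add(add(Z, SZ), mul(Z, add(SSZ, SZ))), S^4(Z))))
  [8] S(S(add(add(SZ, mul(Z, add(SSZ, SZ))), S^4(Z))))
  [9] S(S(add(S(add(Z, mul(Z, add(SSZ, SZ)))), S^4(Z))))
  [10] S(S(S(add(add(Z, mul(Z, add(SSZ, SZ))), S^4(Z)))))
  [11] S(S(S(add(mul(Z, add(SSZ, SZ)), S^4(Z)))))
  [12] S(S(S(add(Z, S^4(Z)))))
  [13] S^7(Z)

Term B:
  start: add(add(SSSZ, SSZ), SSSZ)
  [1] add(S(add(SSZ, SSZ)), SSSZ)
  [2] S(add(add(SSZ, SSZ), SSSZ))
  [3] S(add(S(add(SZ, SSZ)), SSSZ))
  [4] S(S(add(add(SZ, SSZ), SSSZ)))
  [5] S(S(add(S(add(Z, SSZ)), SSSZ)))
  [6] S(S(S(add(add(Z, SSZ), SSSZ))))
  [7] S(S(S(add(SSZ, SSSZ))))
  [8] S(S(S(S(add(SZ, SSSZ)))))
  [9] S(S(S(S(S(add(Z, SSSZ))))))
  [10] S^8(Z)

Answer: DIFFERENT — A ⇓ S^7(Z), B ⇓ S^8(Z)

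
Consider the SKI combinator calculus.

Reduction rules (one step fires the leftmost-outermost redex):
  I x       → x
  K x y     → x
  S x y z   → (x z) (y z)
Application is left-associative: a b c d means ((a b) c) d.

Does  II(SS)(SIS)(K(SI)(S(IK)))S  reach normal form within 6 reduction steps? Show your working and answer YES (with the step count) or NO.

Answer: NO — after 6 steps the term is I(SIS(K(SI)(S(IK)))S)(S(SIS(K(SI)(S(IK)))S)), not yet normal

Working:
  start: II(SS)(SIS)(K(SI)(S(IK)))S
  step 1: I(SS)(SIS)(K(SI)(S(IK)))S
  step 2: SS(SIS)(K(SI)(S(IK)))S
  step 3: S(K(SI)(S(IK)))(SIS(K(SI)(S(IK))))S
  step 4: K(SI)(S(IK))S(SIS(K(SI)(S(IK)))S)
  step 5: SIS(SIS(K(SI)(S(IK)))S)
  step 6: I(SIS(K(SI)(S(IK)))S)(S(SIS(K(SI)(S(IK)))S))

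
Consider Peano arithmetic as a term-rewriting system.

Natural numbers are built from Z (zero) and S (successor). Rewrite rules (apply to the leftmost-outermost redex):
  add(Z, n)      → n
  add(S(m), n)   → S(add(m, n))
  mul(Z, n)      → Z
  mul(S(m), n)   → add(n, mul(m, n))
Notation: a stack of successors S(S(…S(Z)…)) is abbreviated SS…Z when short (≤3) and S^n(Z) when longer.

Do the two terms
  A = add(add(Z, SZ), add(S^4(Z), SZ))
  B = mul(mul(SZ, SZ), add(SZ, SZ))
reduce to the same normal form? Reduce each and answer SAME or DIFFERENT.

Term A:
  start: add(add(Z, SZ), add(S^4(Z), SZ))
  [1] add(SZ, add(S^4(Z), SZ))
  [2] S(add(Z, add(S^4(Z), SZ)))
  [3] S(add(S^4(Z), SZ))
  [4] S(S(add(SSSZ, SZ)))
  [5] S(S(S(add(SSZ, SZ))))
  [6] S(S(S(S(add(SZ, SZ)))))
  [7] S(S(S(S(S(add(Z, SZ))))))
  [8] S^6(Z)

Term B:
  start: mul(mul(SZ, SZ), add(SZ, SZ))
  [1] mul(add(SZ, mul(Z, SZ)), add(SZ, SZ))
  [2] mul(S(add(Z, mul(Z, SZ))), add(SZ, SZ))
  [3] add(add(SZ, SZ), mul(add(Z, mul(Z, SZ)), add(SZ, SZ)))
  [4] add(S(add(Z, SZ)), mul(add(Z, mul(Z, SZ)), add(SZ, SZ)))
  [5] S(add(add(Z, SZ), mul(add(Z, mul(Z, SZ)), add(SZ, SZ))))
  [6] S(add(SZ, mul(add(Z, mul(Z, SZ)), add(SZ, SZ))))
  [7] S(S(add(Z, mul(add(Z, mul(Z, SZ)), add(SZ, SZ)))))
  [8] S(S(mul(add(Z, mul(Z, SZ)), add(SZ, SZ))))
  [9] S(S(mul(mul(Z, SZ), add(SZ, SZ))))
  [10] S(S(mul(Z, add(SZ, SZ))))
  [11] SSZ

Answer: DIFFERENT — A ⇓ S^6(Z), B ⇓ SSZ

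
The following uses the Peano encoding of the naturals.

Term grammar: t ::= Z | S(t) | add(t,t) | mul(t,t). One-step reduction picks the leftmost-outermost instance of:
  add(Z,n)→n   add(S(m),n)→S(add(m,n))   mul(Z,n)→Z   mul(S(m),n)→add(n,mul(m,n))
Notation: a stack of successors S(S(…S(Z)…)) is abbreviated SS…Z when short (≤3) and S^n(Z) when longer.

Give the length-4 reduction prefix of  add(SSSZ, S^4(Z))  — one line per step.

Answer: after 4 steps: S^7(Z)

Working:
  start: add(SSSZ, S^4(Z))
  step 1: S(add(SSZ, S^4(Z)))
  step 2: S(S(add(SZ, S^4(Z))))
  step 3: S(S(S(add(Z, S^4(Z)))))
  step 4: S^7(Z)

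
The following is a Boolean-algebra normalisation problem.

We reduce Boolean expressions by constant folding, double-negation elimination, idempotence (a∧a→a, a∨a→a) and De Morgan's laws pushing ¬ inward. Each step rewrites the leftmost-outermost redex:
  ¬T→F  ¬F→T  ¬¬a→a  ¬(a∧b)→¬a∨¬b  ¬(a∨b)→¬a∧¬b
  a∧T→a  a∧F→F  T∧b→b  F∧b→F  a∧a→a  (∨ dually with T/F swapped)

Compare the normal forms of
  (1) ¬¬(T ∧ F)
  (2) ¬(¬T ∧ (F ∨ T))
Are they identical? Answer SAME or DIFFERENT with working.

Answer: DIFFERENT — A ⇓ F, B ⇓ T

Reduction:
Term A:
  start: ¬¬(T ∧ F)
  →1  T ∧ F
  →2  F

Term B:
  start: ¬(¬T ∧ (F ∨ T))
  →1  ¬¬T ∨ ¬(F ∨ T)
  →2  T ∨ ¬(F ∨ T)
  →3  T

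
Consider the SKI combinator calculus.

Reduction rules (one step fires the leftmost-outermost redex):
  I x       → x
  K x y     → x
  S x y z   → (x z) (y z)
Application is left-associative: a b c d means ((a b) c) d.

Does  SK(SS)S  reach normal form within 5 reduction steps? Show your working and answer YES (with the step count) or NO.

  start: SK(SS)S
  →1  KS(SSS)
  →2  S

Answer: YES — reaches normal form S in 2 ≤ 5 steps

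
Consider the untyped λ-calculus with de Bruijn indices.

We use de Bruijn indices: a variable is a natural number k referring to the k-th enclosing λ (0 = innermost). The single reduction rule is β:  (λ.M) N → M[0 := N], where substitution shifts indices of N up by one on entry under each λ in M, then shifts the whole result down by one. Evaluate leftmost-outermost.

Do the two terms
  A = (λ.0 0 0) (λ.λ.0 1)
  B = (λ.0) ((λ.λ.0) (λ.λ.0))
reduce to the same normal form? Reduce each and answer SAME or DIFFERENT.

Answer: DIFFERENT — A ⇓ λ.0 (λ.λ.0 1), B ⇓ λ.0

Derivation:
Term A:
  start: (λ.0 0 0) (λ.λ.0 1)
  →1  (λ.λ.0 1) (λ.λ.0 1) (λ.λ.0 1)
  →2  (λ.0 (λ.λ.0 1)) (λ.λ.0 1)
  →3  (λ.λ.0 1) (λ.λ.0 1)
  →4  λ.0 (λ.λ.0 1)

Term B:
  start: (λ.0) ((λ.λ.0) (λ.λ.0))
  →1  (λ.λ.0) (λ.λ.0)
  →2  λ.0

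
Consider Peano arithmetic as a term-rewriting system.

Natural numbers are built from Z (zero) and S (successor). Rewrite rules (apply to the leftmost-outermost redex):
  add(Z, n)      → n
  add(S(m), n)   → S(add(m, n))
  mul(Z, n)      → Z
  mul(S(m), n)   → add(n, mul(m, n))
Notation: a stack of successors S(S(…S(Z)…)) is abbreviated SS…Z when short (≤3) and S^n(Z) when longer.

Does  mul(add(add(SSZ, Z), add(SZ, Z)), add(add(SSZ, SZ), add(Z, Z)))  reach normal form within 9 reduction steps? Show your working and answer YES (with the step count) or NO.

  start: mul(add(add(SSZ, Z), add(SZ, Z)), add(add(SSZ, SZ), add(Z, Z)))
  step 1: mul(add(S(add(SZ, Z)), add(SZ, Z)), add(add(SSZ, SZ), add(Z, Z)))
  step 2: mul(S(add(add(SZ, Z), add(SZ, Z))), add(add(SSZ, SZ), add(Z, Z)))
  step 3: add(add(add(SSZ, SZ), add(Z, Z)), mul(add(add(SZ, Z), add(SZ, Z)), add(add(SSZ, SZ), add(Z, Z))))
  step 4: add(add(S(add(SZ, SZ)), add(Z, Z)), mul(add(add(SZ, Z), add(SZ, Z)), add(add(SSZ, SZ), add(Z, Z))))
  step 5: add(S(add(add(SZ, SZ), add(Z, Z))), mul(add(add(SZ, Z), add(SZ, Z)), add(add(SSZ, SZ), add(Z, Z))))
  step 6: S(add(add(add(SZ, SZ), add(Z, Z)), mul(add(add(SZ, Z), add(SZ, Z)), add(add(SSZ, SZ), add(Z, Z)))))
  step 7: S(add(add(S(add(Z, SZ)), add(Z, Z)), mul(add(add(SZ, Z), add(SZ, Z)), add(add(SSZ, SZ), add(Z, Z)))))
  step 8: S(add(S(add(add(Z, SZ), add(Z, Z))), mul(add(add(SZ, Z), add(SZ, Z)), add(add(SSZ, SZ), add(Z, Z)))))
  step 9: S(S(add(add(add(Z, SZ), add(Z, Z)), mul(add(add(SZ, Z), add(SZ, Z)), add(add(SSZ, SZ), add(Z, Z))))))

Answer: NO — after 9 steps the term is S(S(add(add(add(Z, SZ), add(Z, Z)), mul(add(add(SZ, Z), add(SZ, Z)), add(add(SSZ, SZ), add(Z, Z)))))), not yet normal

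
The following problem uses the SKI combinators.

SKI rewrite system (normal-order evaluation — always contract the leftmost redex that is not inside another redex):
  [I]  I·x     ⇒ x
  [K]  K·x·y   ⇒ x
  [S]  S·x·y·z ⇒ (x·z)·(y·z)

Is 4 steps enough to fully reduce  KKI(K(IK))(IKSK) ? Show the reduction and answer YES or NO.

  start: KKI(K(IK))(IKSK)
  [1] K(K(IK))(IKSK)
  [2] K(IK)
  [3] KK

Answer: YES — reaches normal form KK in 3 ≤ 4 steps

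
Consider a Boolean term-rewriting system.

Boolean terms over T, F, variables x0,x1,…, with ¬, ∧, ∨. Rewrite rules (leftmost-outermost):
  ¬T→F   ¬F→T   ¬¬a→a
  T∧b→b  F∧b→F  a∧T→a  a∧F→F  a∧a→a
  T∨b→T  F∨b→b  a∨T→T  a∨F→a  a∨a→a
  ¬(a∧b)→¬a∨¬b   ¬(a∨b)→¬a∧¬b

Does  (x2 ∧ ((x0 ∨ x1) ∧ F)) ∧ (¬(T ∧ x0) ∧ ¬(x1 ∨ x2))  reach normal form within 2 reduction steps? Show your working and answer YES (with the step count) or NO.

Answer: NO — after 2 steps the term is F ∧ (¬(T ∧ x0) ∧ ¬(x1 ∨ x2)), not yet normal

Working:
  start: (x2 ∧ ((x0 ∨ x1) ∧ F)) ∧ (¬(T ∧ x0) ∧ ¬(x1 ∨ x2))
  step 1: (x2 ∧ F) ∧ (¬(T ∧ x0) ∧ ¬(x1 ∨ x2))
  step 2: F ∧ (¬(T ∧ x0) ∧ ¬(x1 ∨ x2))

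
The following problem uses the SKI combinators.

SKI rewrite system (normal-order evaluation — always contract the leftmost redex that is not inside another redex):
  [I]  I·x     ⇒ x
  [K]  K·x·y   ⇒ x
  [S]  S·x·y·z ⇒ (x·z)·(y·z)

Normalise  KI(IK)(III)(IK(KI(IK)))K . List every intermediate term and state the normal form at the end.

Answer: normal form = I  (in 8 steps)

Reduction:
  start: KI(IK)(III)(IK(KI(IK)))K
  →1  I(III)(IK(KI(IK)))K
  →2  III(IK(KI(IK)))K
  →3  II(IK(KI(IK)))K
  →4  I(IK(KI(IK)))K
  →5  IK(KI(IK))K
  →6  K(KI(IK))K
  →7  KI(IK)
  →8  I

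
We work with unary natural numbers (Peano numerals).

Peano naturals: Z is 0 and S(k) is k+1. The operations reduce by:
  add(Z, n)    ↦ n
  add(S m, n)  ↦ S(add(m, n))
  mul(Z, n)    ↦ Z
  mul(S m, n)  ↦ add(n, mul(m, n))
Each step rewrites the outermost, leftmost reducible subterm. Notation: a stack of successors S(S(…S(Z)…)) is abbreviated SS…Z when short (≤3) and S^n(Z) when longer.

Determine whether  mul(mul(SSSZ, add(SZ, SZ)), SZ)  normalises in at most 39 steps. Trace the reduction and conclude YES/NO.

Answer: YES — reaches normal form S^6(Z) in 38 ≤ 39 steps

Reduction:
  start: mul(mul(SSSZ, add(SZ, SZ)), SZ)
  [1] mul(add(add(SZ, SZ), mul(SSZ, add(SZ, SZ))), SZ)
  [2] mul(add(S(add(Z, SZ)), mul(SSZ, add(SZ, SZ))), SZ)
  [3] mul(S(add(add(Z, SZ), mul(SSZ, add(SZ, SZ)))), SZ)
  [4] add(SZ, mul(add(add(Z, SZ), mul(SSZ, add(SZ, SZ))), SZ))
  [5] S(add(Z, mul(add(add(Z, SZ), mul(SSZ, add(SZ, SZ))), SZ)))
  [6] S(mul(add(add(Z, SZ), mul(SSZ, add(SZ, SZ))), SZ))
  [7] S(mul(add(SZ, mul(SSZ, add(SZ, SZ))), SZ))
  [8] S(mul(S(add(Z, mul(SSZ, add(SZ, SZ)))), SZ))
  [9] S(add(SZ, mul(add(Z, mul(SSZ, add(SZ, SZ))), SZ)))
  [10] S(S(add(Z, mul(add(Z, mul(SSZ, add(SZ, SZ))), SZ))))
  [11] S(S(mul(add(Z, mul(SSZ, add(SZ, SZ))), SZ)))
  [12] S(S(mul(mul(SSZ, add(SZ, SZ)), SZ)))
  [13] S(S(mul(add(add(SZ, SZ), mul(SZ, add(SZ, SZ))), SZ)))
  [14] S(S(mul(add(S(add(Z, SZ)), mul(SZ, add(SZ, SZ))), SZ)))
  [15] S(S(mul(S(add(add(Z, SZ), mul(SZ, add(SZ, SZ)))), SZ)))
  [16] S(S(add(SZ, mul(add(add(Z, SZ), mul(SZ, add(SZ, SZ))), SZ))))
  [17] S(S(S(add(Z, mul(add(add(Z, SZ), mul(SZ, add(SZ, SZ))), SZ)))))
  [18] S(S(S(mul(add(add(Z, SZ), mul(SZ, add(SZ, SZ))), SZ))))
  [19] S(S(S(mul(add(SZ, mul(SZ, add(SZ, SZ))), SZ))))
  [20] S(S(S(mul(S(add(Z, mul(SZ, add(SZ, SZ)))), SZ))))
  [21] S(S(S(add(SZ, mul(add(Z, mul(SZ, add(SZ, SZ))), SZ)))))
  [22] S(S(S(S(add(Z, mul(add(Z, mul(SZ, add(SZ, SZ))), SZ))))))
  [23] S(S(S(S(mul(add(Z, mul(SZ, add(SZ, SZ))), SZ)))))
  [24] S(S(S(S(mul(mul(SZ, add(SZ, SZ)), SZ)))))
  [25] S(S(S(S(mul(add(add(SZ, SZ), mul(Z, add(SZ, SZ))), SZ)))))
  [26] S(S(S(S(mul(add(S(add(Z, SZ)), mul(Z, add(SZ, SZ))), SZ)))))
  [27] S(S(S(S(mul(S(add(add(Z, SZ), mul(Z, add(SZ, SZ)))), SZ)))))
  [28] S(S(S(S(add(SZ, mul(add(add(Z, SZ), mul(Z, add(SZ, SZ))), SZ))))))
  [29] S(S(S(S(S(add(Z, mul(add(add(Z, SZ), mul(Z, add(SZ, SZ))), SZ)))))))
  [30] S(S(S(S(S(mul(add(add(Z, SZ), mul(Z, add(SZ, SZ))), SZ))))))
  [31] S(S(S(S(S(mul(add(SZ, mul(Z, add(SZ, SZ))), SZ))))))
  [32] S(S(S(S(S(mul(S(add(Z, mul(Z, add(SZ, SZ)))), SZ))))))
  [33] S(S(S(S(S(add(SZ, mul(add(Z, mul(Z, add(SZ, SZ))), SZ)))))))
  [34] S(S(S(S(S(S(add(Z, mul(add(Z, mul(Z, add(SZ, SZ))), SZ))))))))
  [35] S(S(S(S(S(S(mul(add(Z, mul(Z, add(SZ, SZ))), SZ)))))))
  [36] S(S(S(S(S(S(mul(mul(Z, add(SZ, SZ)), SZ)))))))
  [37] S(S(S(S(S(S(mul(Z, SZ)))))))
  [38] S^6(Z)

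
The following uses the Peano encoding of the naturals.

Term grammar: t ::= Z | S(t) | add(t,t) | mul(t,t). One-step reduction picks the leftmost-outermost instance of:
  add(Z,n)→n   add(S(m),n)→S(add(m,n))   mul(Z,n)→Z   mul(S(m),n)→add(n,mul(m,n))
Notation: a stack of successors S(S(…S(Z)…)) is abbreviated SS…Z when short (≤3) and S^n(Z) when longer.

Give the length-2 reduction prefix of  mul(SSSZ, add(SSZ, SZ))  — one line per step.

Answer: after 2 steps: add(S(add(SZ, SZ)), mul(SSZ, add(SSZ, SZ)))

Derivation:
  start: mul(SSSZ, add(SSZ, SZ))
  step 1: add(add(SSZ, SZ), mul(SSZ, add(SSZ, SZ)))
  step 2: add(S(add(SZ, SZ)), mul(SSZ, add(SSZ, SZ)))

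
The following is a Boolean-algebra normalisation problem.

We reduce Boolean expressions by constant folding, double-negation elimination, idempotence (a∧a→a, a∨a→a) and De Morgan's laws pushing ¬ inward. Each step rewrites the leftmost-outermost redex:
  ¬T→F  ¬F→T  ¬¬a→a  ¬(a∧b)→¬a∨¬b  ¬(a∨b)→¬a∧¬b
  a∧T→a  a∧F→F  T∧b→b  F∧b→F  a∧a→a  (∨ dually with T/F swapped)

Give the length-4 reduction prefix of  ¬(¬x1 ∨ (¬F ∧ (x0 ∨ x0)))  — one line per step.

Answer: after 4 steps: x1 ∧ (F ∨ ¬(x0 ∨ x0))

Working:
  start: ¬(¬x1 ∨ (¬F ∧ (x0 ∨ x0)))
  →1  ¬¬x1 ∧ ¬(¬F ∧ (x0 ∨ x0))
  →2  x1 ∧ ¬(¬F ∧ (x0 ∨ x0))
  →3  x1 ∧ (¬¬F ∨ ¬(x0 ∨ x0))
  →4  x1 ∧ (F ∨ ¬(x0 ∨ x0))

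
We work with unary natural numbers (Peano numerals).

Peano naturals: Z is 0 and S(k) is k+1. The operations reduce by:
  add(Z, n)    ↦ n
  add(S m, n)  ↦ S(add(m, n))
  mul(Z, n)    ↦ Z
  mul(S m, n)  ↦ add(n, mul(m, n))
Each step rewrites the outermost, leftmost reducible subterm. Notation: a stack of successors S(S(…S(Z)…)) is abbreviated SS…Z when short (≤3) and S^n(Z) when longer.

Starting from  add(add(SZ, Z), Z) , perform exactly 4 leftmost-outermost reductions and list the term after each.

  start: add(add(SZ, Z), Z)
  step 1: add(S(add(Z, Z)), Z)
  step 2: S(add(add(Z, Z), Z))
  step 3: S(add(Z, Z))
  step 4: SZ

Answer: after 4 steps: SZ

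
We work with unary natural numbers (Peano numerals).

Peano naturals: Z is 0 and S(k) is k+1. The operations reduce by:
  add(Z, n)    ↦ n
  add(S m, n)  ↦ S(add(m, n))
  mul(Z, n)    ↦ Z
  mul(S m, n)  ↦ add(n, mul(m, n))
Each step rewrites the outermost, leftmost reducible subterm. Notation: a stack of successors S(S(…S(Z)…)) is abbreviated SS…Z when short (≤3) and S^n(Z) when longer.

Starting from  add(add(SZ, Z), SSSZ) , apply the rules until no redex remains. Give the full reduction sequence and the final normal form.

  start: add(add(SZ, Z), SSSZ)
  →1  add(S(add(Z, Z)), SSSZ)
  →2  S(add(add(Z, Z), SSSZ))
  →3  S(add(Z, SSSZ))
  →4  S^4(Z)

Answer: normal form = S^4(Z)  (in 4 steps)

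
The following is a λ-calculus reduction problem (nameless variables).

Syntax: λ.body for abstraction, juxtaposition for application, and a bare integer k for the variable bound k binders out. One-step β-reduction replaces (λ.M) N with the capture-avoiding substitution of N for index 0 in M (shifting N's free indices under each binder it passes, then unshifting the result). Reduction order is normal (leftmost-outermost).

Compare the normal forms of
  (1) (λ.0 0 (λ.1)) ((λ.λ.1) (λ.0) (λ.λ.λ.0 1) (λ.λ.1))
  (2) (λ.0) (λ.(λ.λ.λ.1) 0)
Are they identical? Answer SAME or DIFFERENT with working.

Answer: DIFFERENT — A ⇓ λ.λ.1, B ⇓ λ.λ.λ.1

Derivation:
Term A:
  start: (λ.0 0 (λ.1)) ((λ.λ.1) (λ.0) (λ.λ.λ.0 1) (λ.λ.1))
  →1  (λ.λ.1) (λ.0) (λ.λ.λ.0 1) (λ.λ.1) ((λ.λ.1) (λ.0) (λ.λ.λ.0 1) (λ.λ.1)) (λ.(λ.λ.1) (λ.0) (λ.λ.λ.0 1) (λ.λ.1))
  →2  (λ.λ.0) (λ.λ.λ.0 1) (λ.λ.1) ((λ.λ.1) (λ.0) (λ.λ.λ.0 1) (λ.λ.1)) (λ.(λ.λ.1) (λ.0) (λ.λ.λ.0 1) (λ.λ.1))
  →3  (λ.0) (λ.λ.1) ((λ.λ.1) (λ.0) (λ.λ.λ.0 1) (λ.λ.1)) (λ.(λ.λ.1) (λ.0) (λ.λ.λ.0 1) (λ.λ.1))
  →4  (λ.λ.1) ((λ.λ.1) (λ.0) (λ.λ.λ.0 1) (λ.λ.1)) (λ.(λ.λ.1) (λ.0) (λ.λ.λ.0 1) (λ.λ.1))
  →5  (λ.(λ.λ.1) (λ.0) (λ.λ.λ.0 1) (λ.λ.1)) (λ.(λ.λ.1) (λ.0) (λ.λ.λ.0 1) (λ.λ.1))
  →6  (λ.λ.1) (λ.0) (λ.λ.λ.0 1) (λ.λ.1)
  →7  (λ.λ.0) (λ.λ.λ.0 1) (λ.λ.1)
  →8  (λ.0) (λ.λ.1)
  →9  λ.λ.1

Term B:
  start: (λ.0) (λ.(λ.λ.λ.1) 0)
  →1  λ.(λ.λ.λ.1) 0
  →2  λ.λ.λ.1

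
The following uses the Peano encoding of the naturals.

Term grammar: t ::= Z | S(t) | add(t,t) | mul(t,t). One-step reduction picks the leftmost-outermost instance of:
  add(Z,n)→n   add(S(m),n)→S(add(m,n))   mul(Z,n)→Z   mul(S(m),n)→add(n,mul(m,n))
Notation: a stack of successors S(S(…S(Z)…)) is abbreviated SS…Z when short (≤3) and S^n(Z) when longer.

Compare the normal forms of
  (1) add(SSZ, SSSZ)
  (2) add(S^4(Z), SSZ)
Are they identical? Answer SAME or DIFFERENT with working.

Answer: DIFFERENT — A ⇓ S^5(Z), B ⇓ S^6(Z)

Derivation:
Term A:
  start: add(SSZ, SSSZ)
  step 1: S(add(SZ, SSSZ))
  step 2: S(S(add(Z, SSSZ)))
  step 3: S^5(Z)

Term B:
  start: add(S^4(Z), SSZ)
  step 1: S(add(SSSZ, SSZ))
  step 2: S(S(add(SSZ, SSZ)))
  step 3: S(S(S(add(SZ, SSZ))))
  step 4: S(S(S(S(add(Z, SSZ)))))
  step 5: S^6(Z)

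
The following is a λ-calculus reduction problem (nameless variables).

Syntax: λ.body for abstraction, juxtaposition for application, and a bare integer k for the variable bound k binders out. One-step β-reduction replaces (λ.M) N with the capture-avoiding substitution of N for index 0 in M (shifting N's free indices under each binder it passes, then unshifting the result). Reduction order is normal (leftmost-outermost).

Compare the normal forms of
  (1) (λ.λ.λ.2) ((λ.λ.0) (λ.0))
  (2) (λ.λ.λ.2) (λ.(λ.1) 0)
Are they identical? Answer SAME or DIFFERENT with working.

Term A:
  start: (λ.λ.λ.2) ((λ.λ.0) (λ.0))
  step 1: λ.λ.(λ.λ.0) (λ.0)
  step 2: λ.λ.λ.0

Term B:
  start: (λ.λ.λ.2) (λ.(λ.1) 0)
  step 1: λ.λ.λ.(λ.1) 0
  step 2: λ.λ.λ.0

Answer: SAME — A ⇓ λ.λ.λ.0, B ⇓ λ.λ.λ.0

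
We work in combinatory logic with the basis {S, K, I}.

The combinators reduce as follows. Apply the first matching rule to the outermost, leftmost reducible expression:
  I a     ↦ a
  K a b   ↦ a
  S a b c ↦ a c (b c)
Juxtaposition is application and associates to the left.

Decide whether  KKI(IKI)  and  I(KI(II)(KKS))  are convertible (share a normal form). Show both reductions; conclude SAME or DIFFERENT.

Term A:
  start: KKI(IKI)
  [1] K(IKI)
  [2] K(KI)

Term B:
  start: I(KI(II)(KKS))
  [1] KI(II)(KKS)
  [2] I(KKS)
  [3] KKS
  [4] K

Answer: DIFFERENT — A ⇓ K(KI), B ⇓ K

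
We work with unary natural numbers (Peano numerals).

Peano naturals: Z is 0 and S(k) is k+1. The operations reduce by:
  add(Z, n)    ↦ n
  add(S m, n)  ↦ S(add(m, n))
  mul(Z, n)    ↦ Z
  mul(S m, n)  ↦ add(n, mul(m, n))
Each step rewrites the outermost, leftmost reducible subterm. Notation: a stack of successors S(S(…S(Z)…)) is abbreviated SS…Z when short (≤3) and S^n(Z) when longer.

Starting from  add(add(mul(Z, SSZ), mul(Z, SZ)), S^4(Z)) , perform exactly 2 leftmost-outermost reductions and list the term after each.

  start: add(add(mul(Z, SSZ), mul(Z, SZ)), S^4(Z))
  →1  add(add(Z, mul(Z, SZ)), S^4(Z))
  →2  add(mul(Z, SZ), S^4(Z))

Answer: after 2 steps: add(mul(Z, SZ), S^4(Z))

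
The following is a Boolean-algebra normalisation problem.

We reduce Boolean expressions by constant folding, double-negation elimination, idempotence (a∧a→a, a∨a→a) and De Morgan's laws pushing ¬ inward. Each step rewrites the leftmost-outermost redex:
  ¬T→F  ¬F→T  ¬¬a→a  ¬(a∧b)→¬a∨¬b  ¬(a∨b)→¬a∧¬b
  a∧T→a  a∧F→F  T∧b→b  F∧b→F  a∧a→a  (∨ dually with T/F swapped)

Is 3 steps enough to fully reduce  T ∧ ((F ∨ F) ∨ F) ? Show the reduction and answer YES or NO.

Answer: YES — reaches normal form F in 3 ≤ 3 steps

Working:
  start: T ∧ ((F ∨ F) ∨ F)
  →1  (F ∨ F) ∨ F
  →2  F ∨ F
  →3  F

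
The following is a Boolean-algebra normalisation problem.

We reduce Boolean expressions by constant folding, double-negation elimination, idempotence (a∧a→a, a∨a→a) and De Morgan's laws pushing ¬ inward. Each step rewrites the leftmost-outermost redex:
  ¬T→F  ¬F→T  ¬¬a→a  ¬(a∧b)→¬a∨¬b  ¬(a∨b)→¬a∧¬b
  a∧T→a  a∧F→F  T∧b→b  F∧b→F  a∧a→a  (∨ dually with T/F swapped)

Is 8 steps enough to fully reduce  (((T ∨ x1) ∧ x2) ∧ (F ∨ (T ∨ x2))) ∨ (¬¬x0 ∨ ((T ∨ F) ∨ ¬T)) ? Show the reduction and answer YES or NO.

Answer: NO — after 8 steps the term is x2 ∨ (x0 ∨ T), not yet normal

Derivation:
  start: (((T ∨ x1) ∧ x2) ∧ (F ∨ (T ∨ x2))) ∨ (¬¬x0 ∨ ((T ∨ F) ∨ ¬T))
  →1  ((T ∧ x2) ∧ (F ∨ (T ∨ x2))) ∨ (¬¬x0 ∨ ((T ∨ F) ∨ ¬T))
  →2  (x2 ∧ (F ∨ (T ∨ x2))) ∨ (¬¬x0 ∨ ((T ∨ F) ∨ ¬T))
  →3  (x2 ∧ (T ∨ x2)) ∨ (¬¬x0 ∨ ((T ∨ F) ∨ ¬T))
  →4  (x2 ∧ T) ∨ (¬¬x0 ∨ ((T ∨ F) ∨ ¬T))
  →5  x2 ∨ (¬¬x0 ∨ ((T ∨ F) ∨ ¬T))
  →6  x2 ∨ (x0 ∨ ((T ∨ F) ∨ ¬T))
  →7  x2 ∨ (x0 ∨ (T ∨ ¬T))
  →8  x2 ∨ (x0 ∨ T)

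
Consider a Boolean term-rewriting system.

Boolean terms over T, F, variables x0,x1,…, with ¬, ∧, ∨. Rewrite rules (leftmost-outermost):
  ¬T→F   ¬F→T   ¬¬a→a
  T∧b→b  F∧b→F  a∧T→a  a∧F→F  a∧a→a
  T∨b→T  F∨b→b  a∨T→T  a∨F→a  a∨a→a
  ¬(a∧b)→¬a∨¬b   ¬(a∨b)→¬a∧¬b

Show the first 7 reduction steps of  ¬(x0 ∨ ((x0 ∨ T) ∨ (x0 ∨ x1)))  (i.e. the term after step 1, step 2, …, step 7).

  start: ¬(x0 ∨ ((x0 ∨ T) ∨ (x0 ∨ x1)))
  [1] ¬x0 ∧ ¬((x0 ∨ T) ∨ (x0 ∨ x1))
  [2] ¬x0 ∧ (¬(x0 ∨ T) ∧ ¬(x0 ∨ x1))
  [3] ¬x0 ∧ ((¬x0 ∧ ¬T) ∧ ¬(x0 ∨ x1))
  [4] ¬x0 ∧ ((¬x0 ∧ F) ∧ ¬(x0 ∨ x1))
  [5] ¬x0 ∧ (F ∧ ¬(x0 ∨ x1))
  [6] ¬x0 ∧ F
  [7] F

Answer: after 7 steps: F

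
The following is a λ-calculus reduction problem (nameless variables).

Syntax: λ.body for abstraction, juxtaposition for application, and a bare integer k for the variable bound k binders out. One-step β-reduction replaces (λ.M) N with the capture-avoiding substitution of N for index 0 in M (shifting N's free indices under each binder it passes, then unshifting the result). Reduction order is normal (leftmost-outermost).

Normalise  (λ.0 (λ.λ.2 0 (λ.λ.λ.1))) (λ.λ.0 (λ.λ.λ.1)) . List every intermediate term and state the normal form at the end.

Answer: normal form = λ.0 (λ.λ.λ.1)  (in 2 steps)

Derivation:
  start: (λ.0 (λ.λ.2 0 (λ.λ.λ.1))) (λ.λ.0 (λ.λ.λ.1))
  →1  (λ.λ.0 (λ.λ.λ.1)) (λ.λ.(λ.λ.0 (λ.λ.λ.1)) 0 (λ.λ.λ.1))
  →2  λ.0 (λ.λ.λ.1)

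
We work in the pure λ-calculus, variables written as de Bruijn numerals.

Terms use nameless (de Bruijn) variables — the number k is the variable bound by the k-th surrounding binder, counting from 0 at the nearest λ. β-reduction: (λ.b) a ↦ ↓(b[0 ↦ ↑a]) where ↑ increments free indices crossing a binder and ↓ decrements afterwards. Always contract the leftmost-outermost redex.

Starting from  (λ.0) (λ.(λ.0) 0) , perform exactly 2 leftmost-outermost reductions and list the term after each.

Answer: after 2 steps: λ.0

Working:
  start: (λ.0) (λ.(λ.0) 0)
  [1] λ.(λ.0) 0
  [2] λ.0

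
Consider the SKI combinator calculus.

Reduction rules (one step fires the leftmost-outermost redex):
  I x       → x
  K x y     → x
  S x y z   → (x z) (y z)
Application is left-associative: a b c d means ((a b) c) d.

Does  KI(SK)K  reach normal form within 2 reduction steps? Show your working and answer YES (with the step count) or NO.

  start: KI(SK)K
  [1] IK
  [2] K

Answer: YES — reaches normal form K in 2 ≤ 2 steps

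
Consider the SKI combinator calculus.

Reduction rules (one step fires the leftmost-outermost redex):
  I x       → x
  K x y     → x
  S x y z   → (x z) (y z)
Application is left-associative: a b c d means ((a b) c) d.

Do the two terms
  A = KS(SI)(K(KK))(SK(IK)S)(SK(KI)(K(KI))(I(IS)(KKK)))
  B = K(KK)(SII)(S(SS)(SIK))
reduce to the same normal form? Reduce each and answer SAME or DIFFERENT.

Answer: SAME — A ⇓ K, B ⇓ K

Working:
Term A:
  start: KS(SI)(K(KK))(SK(IK)S)(SK(KI)(K(KI))(I(IS)(KKK)))
  →1  S(K(KK))(SK(IK)S)(SK(KI)(K(KI))(I(IS)(KKK)))
  →2  K(KK)(SK(KI)(K(KI))(I(IS)(KKK)))(SK(IK)S(SK(KI)(K(KI))(I(IS)(KKK))))
  →3  KK(SK(IK)S(SK(KI)(K(KI))(I(IS)(KKK))))
  →4  K

Term B:
  start: K(KK)(SII)(S(SS)(SIK))
  →1  KK(S(SS)(SIK))
  →2  K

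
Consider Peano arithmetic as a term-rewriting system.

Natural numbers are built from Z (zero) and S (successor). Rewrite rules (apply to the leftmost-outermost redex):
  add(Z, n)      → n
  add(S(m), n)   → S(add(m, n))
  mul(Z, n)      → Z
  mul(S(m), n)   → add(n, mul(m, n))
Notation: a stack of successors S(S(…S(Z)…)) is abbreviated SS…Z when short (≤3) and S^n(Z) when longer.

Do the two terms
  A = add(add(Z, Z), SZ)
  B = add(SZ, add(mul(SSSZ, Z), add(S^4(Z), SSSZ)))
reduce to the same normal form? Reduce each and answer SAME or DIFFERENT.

Term A:
  start: add(add(Z, Z), SZ)
  [1] add(Z, SZ)
  [2] SZ

Term B:
  start: add(SZ, add(mul(SSSZ, Z), add(S^4(Z), SSSZ)))
  [1] S(add(Z, add(mul(SSSZ, Z), add(S^4(Z), SSSZ))))
  [2] S(add(mul(SSSZ, Z), add(S^4(Z), SSSZ)))
  [3] S(add(add(Z, mul(SSZ, Z)), add(S^4(Z), SSSZ)))
  [4] S(add(mul(SSZ, Z), add(S^4(Z), SSSZ)))
  [5] S(add(add(Z, mul(SZ, Z)), add(S^4(Z), SSSZ)))
  [6] S(add(mul(SZ, Z), add(S^4(Z), SSSZ)))
  [7] S(add(add(Z, mul(Z, Z)), add(S^4(Z), SSSZ)))
  [8] S(add(mul(Z, Z), add(S^4(Z), SSSZ)))
  [9] S(add(Z, add(S^4(Z), SSSZ)))
  [10] S(add(S^4(Z), SSSZ))
  [11] S(S(add(SSSZ, SSSZ)))
  [12] S(S(S(add(SSZ, SSSZ))))
  [13] S(S(S(S(add(SZ, SSSZ)))))
  [14] S(S(S(S(S(add(Z, SSSZ))))))
  [15] S^8(Z)

Answer: DIFFERENT — A ⇓ SZ, B ⇓ S^8(Z)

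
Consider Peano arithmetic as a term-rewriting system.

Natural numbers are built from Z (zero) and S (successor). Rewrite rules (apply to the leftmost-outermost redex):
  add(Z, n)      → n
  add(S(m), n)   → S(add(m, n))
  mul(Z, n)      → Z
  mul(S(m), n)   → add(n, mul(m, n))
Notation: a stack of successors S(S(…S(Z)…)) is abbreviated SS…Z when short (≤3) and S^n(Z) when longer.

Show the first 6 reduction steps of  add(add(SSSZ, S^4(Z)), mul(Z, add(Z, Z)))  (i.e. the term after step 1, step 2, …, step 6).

Answer: after 6 steps: S(S(S(add(add(Z, S^4(Z)), mul(Z, add(Z, Z))))))

Reduction:
  start: add(add(SSSZ, S^4(Z)), mul(Z, add(Z, Z)))
  step 1: add(S(add(SSZ, S^4(Z))), mul(Z, add(Z, Z)))
  step 2: S(add(add(SSZ, S^4(Z)), mul(Z, add(Z, Z))))
  step 3: S(add(S(add(SZ, S^4(Z))), mul(Z, add(Z, Z))))
  step 4: S(S(add(add(SZ, S^4(Z)), mul(Z, add(Z, Z)))))
  step 5: S(S(add(S(add(Z, S^4(Z))), mul(Z, add(Z, Z)))))
  step 6: S(S(S(add(add(Z, S^4(Z)), mul(Z, add(Z, Z))))))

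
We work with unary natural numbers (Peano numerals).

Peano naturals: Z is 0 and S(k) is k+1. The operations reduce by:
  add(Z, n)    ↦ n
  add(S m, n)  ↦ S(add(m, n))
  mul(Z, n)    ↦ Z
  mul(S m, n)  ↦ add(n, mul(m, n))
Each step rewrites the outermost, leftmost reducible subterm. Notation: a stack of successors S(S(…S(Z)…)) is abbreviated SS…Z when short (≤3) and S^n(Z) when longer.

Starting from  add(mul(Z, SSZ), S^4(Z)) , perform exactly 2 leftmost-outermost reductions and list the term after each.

  start: add(mul(Z, SSZ), S^4(Z))
  →1  add(Z, S^4(Z))
  →2  S^4(Z)

Answer: after 2 steps: S^4(Z)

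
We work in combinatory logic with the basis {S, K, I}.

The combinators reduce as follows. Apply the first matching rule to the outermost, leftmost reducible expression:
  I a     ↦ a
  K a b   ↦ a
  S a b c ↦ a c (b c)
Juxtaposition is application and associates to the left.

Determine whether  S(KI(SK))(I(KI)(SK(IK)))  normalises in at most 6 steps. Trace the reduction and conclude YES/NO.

  start: S(KI(SK))(I(KI)(SK(IK)))
  step 1: SI(I(KI)(SK(IK)))
  step 2: SI(KI(SK(IK)))
  step 3: SII

Answer: YES — reaches normal form SII in 3 ≤ 6 steps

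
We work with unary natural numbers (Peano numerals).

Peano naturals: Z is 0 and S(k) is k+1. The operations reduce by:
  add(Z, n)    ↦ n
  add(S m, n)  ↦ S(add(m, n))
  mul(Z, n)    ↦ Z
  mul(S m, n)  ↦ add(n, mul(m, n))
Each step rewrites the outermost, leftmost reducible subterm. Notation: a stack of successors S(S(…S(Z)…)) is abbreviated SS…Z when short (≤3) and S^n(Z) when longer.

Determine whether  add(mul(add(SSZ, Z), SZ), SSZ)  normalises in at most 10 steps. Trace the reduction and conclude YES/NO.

Answer: NO — after 10 steps the term is S(S(add(mul(add(Z, Z), SZ), SSZ))), not yet normal

Derivation:
  start: add(mul(add(SSZ, Z), SZ), SSZ)
  →1  add(mul(S(add(SZ, Z)), SZ), SSZ)
  →2  add(add(SZ, mul(add(SZ, Z), SZ)), SSZ)
  →3  add(S(add(Z, mul(add(SZ, Z), SZ))), SSZ)
  →4  S(add(add(Z, mul(add(SZ, Z), SZ)), SSZ))
  →5  S(add(mul(add(SZ, Z), SZ), SSZ))
  →6  S(add(mul(S(add(Z, Z)), SZ), SSZ))
  →7  S(add(add(SZ, mul(add(Z, Z), SZ)), SSZ))
  →8  S(add(S(add(Z, mul(add(Z, Z), SZ))), SSZ))
  →9  S(S(add(add(Z, mul(add(Z, Z), SZ)), SSZ)))
  →10  S(S(add(mul(add(Z, Z), SZ), SSZ)))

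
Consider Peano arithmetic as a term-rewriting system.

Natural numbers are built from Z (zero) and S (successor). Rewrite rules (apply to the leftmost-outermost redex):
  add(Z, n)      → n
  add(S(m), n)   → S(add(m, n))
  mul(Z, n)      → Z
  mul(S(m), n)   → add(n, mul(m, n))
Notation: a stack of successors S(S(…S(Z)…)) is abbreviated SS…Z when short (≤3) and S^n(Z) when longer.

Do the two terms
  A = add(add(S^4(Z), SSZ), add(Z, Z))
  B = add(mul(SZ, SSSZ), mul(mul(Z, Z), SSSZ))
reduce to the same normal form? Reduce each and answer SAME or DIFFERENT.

Answer: DIFFERENT — A ⇓ S^6(Z), B ⇓ SSSZ

Reduction:
Term A:
  start: add(add(S^4(Z), SSZ), add(Z, Z))
  [1] add(S(add(SSSZ, SSZ)), add(Z, Z))
  [2] S(add(add(SSSZ, SSZ), add(Z, Z)))
  [3] S(add(S(add(SSZ, SSZ)), add(Z, Z)))
  [4] S(S(add(add(SSZ, SSZ), add(Z, Z))))
  [5] S(S(add(S(add(SZ, SSZ)), add(Z, Z))))
  [6] S(S(S(add(add(SZ, SSZ), add(Z, Z)))))
  [7] S(S(S(add(S(add(Z, SSZ)), add(Z, Z)))))
  [8] S(S(S(S(add(add(Z, SSZ), add(Z, Z))))))
  [9] S(S(S(S(add(SSZ, add(Z, Z))))))
  [10] S(S(S(S(S(add(SZ, add(Z, Z)))))))
  [11] S(S(S(S(S(S(add(Z, add(Z, Z))))))))
  [12] S(S(S(S(S(S(add(Z, Z)))))))
  [13] S^6(Z)

Term B:
  start: add(mul(SZ, SSSZ), mul(mul(Z, Z), SSSZ))
  [1] add(add(SSSZ, mul(Z, SSSZ)), mul(mul(Z, Z), SSSZ))
  [2] add(S(add(SSZ, mul(Z, SSSZ))), mul(mul(Z, Z), SSSZ))
  [3] S(add(add(SSZ, mul(Z, SSSZ)), mul(mul(Z, Z), SSSZ)))
  [4] S(add(S(add(SZ, mul(Z, SSSZ))), mul(mul(Z, Z), SSSZ)))
  [5] S(S(add(add(SZ, mul(Z, SSSZ)), mul(mul(Z, Z), SSSZ))))
  [6] S(S(add(S(add(Z, mul(Z, SSSZ))), mul(mul(Z, Z), SSSZ))))
  [7] S(S(S(add(add(Z, mul(Z, SSSZ)), mul(mul(Z, Z), SSSZ)))))
  [8] S(S(S(add(mul(Z, SSSZ), mul(mul(Z, Z), SSSZ)))))
  [9] S(S(S(add(Z, mul(mul(Z, Z), SSSZ)))))
  [10] S(S(S(mul(mul(Z, Z), SSSZ))))
  [11] S(S(S(mul(Z, SSSZ))))
  [12] SSSZ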